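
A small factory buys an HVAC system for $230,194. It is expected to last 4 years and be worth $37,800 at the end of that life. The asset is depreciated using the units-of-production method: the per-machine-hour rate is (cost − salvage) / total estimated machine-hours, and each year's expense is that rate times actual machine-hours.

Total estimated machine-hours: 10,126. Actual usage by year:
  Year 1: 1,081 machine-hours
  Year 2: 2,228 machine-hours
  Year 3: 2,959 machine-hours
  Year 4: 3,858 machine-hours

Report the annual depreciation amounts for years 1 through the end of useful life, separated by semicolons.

$20,539; $42,332; $56,221; $73,302

Depreciable base = $230,194 − $37,800 = $192,394.
Rate = $192,394 / 10,126 machine-hours = $19 per machine-hour.
Year 1: 1,081 × $19 = $20,539. Book value $209,655.
Year 2: 2,228 × $19 = $42,332. Book value $167,323.
Year 3: 2,959 × $19 = $56,221. Book value $111,102.
Year 4: 3,858 × $19 = $73,302. Book value $37,800.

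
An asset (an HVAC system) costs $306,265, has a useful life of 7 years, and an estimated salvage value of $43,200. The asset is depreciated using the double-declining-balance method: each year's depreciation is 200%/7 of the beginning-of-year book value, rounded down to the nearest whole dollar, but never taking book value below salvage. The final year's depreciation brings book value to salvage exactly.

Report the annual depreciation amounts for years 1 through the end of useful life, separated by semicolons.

Depreciable base = $306,265 − $43,200 = $263,065.
Year 1: ⌊$306,265 × 200%/7⌋ = $87,504. Book value $218,761.
Year 2: ⌊$218,761 × 200%/7⌋ = $62,503. Book value $156,258.
Year 3: ⌊$156,258 × 200%/7⌋ = $44,645. Book value $111,613.
Year 4: ⌊$111,613 × 200%/7⌋ = $31,889. Book value $79,724.
Year 5: ⌊$79,724 × 200%/7⌋ = $22,778. Book value $56,946.
Year 6: ⌊$56,946 × 200%/7⌋ = $16,270, capped at $13,746. Book value $43,200.
Year 7 (final): $43,200 − $43,200 = $0. Book value $43,200.

$87,504; $62,503; $44,645; $31,889; $22,778; $13,746; $0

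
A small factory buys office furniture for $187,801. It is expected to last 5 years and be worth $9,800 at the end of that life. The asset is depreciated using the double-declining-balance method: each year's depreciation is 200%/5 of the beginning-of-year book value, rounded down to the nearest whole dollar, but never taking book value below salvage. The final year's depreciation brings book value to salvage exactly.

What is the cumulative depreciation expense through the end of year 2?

$120,192

Depreciable base = $187,801 − $9,800 = $178,001.
Year 1: ⌊$187,801 × 200%/5⌋ = $75,120. Book value $112,681.
Year 2: ⌊$112,681 × 200%/5⌋ = $45,072. Book value $67,609.
Accumulated through year 2 = $187,801 − $67,609 = $120,192.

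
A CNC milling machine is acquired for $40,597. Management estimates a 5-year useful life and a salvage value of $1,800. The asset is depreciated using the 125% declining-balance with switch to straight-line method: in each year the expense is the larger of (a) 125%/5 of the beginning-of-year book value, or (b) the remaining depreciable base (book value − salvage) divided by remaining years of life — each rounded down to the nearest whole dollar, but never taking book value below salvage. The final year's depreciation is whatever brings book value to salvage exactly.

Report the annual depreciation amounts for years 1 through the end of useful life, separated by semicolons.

Depreciable base = $40,597 − $1,800 = $38,797.
Year 1: DB = ⌊$40,597 × 125%/5⌋ = $10,149; SL = ⌊$38,797/5⌋ = $7,759 → take DB $10,149. Book value $30,448.
Year 2: DB = ⌊$30,448 × 125%/5⌋ = $7,612; SL = ⌊$28,648/4⌋ = $7,162 → take DB $7,612. Book value $22,836.
Year 3: DB = ⌊$22,836 × 125%/5⌋ = $5,709; SL = ⌊$21,036/3⌋ = $7,012 → take SL $7,012. Book value $15,824.
Year 4: DB = ⌊$15,824 × 125%/5⌋ = $3,956; SL = ⌊$14,024/2⌋ = $7,012 → take SL $7,012. Book value $8,812.
Year 5 (final): $8,812 − $1,800 = $7,012. Book value $1,800.

$10,149; $7,612; $7,012; $7,012; $7,012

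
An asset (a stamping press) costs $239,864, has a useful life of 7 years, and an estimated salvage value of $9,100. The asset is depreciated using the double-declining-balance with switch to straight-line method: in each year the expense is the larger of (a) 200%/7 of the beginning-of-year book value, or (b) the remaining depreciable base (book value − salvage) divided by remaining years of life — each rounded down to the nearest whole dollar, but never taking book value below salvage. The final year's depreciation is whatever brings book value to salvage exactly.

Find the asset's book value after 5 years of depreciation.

Depreciable base = $239,864 − $9,100 = $230,764.
Year 1: DB = ⌊$239,864 × 200%/7⌋ = $68,532; SL = ⌊$230,764/7⌋ = $32,966 → take DB $68,532. Book value $171,332.
Year 2: DB = ⌊$171,332 × 200%/7⌋ = $48,952; SL = ⌊$162,232/6⌋ = $27,038 → take DB $48,952. Book value $122,380.
Year 3: DB = ⌊$122,380 × 200%/7⌋ = $34,965; SL = ⌊$113,280/5⌋ = $22,656 → take DB $34,965. Book value $87,415.
Year 4: DB = ⌊$87,415 × 200%/7⌋ = $24,975; SL = ⌊$78,315/4⌋ = $19,578 → take DB $24,975. Book value $62,440.
Year 5: DB = ⌊$62,440 × 200%/7⌋ = $17,840; SL = ⌊$53,340/3⌋ = $17,780 → take DB $17,840. Book value $44,600.

$44,600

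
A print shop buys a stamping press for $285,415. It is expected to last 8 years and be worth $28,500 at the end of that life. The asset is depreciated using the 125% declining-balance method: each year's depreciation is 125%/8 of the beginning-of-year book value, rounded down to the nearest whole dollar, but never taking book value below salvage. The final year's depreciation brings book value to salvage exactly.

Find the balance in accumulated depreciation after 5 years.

Depreciable base = $285,415 − $28,500 = $256,915.
Year 1: ⌊$285,415 × 125%/8⌋ = $44,596. Book value $240,819.
Year 2: ⌊$240,819 × 125%/8⌋ = $37,627. Book value $203,192.
Year 3: ⌊$203,192 × 125%/8⌋ = $31,748. Book value $171,444.
Year 4: ⌊$171,444 × 125%/8⌋ = $26,788. Book value $144,656.
Year 5: ⌊$144,656 × 125%/8⌋ = $22,602. Book value $122,054.
Accumulated through year 5 = $285,415 − $122,054 = $163,361.

$163,361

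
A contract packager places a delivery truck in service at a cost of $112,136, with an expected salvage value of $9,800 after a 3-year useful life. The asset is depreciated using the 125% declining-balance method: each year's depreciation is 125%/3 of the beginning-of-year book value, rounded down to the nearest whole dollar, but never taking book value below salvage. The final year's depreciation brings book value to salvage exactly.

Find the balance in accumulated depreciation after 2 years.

Depreciable base = $112,136 − $9,800 = $102,336.
Year 1: ⌊$112,136 × 125%/3⌋ = $46,723. Book value $65,413.
Year 2: ⌊$65,413 × 125%/3⌋ = $27,255. Book value $38,158.
Accumulated through year 2 = $112,136 − $38,158 = $73,978.

$73,978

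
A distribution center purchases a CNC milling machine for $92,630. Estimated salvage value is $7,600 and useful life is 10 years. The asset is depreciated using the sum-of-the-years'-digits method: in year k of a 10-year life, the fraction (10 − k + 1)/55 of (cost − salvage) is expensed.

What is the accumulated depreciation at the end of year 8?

$80,392

Depreciable base = $92,630 − $7,600 = $85,030.
Sum of the years' digits = 10+9+8+7+6+5+4+3+2+1 = 55.
Year 1: $85,030 × 10/55 = $15,460. Book value $77,170.
Year 2: $85,030 × 9/55 = $13,914. Book value $63,256.
Year 3: $85,030 × 8/55 = $12,368. Book value $50,888.
Year 4: $85,030 × 7/55 = $10,822. Book value $40,066.
Year 5: $85,030 × 6/55 = $9,276. Book value $30,790.
Year 6: $85,030 × 5/55 = $7,730. Book value $23,060.
Year 7: $85,030 × 4/55 = $6,184. Book value $16,876.
Year 8: $85,030 × 3/55 = $4,638. Book value $12,238.
Accumulated through year 8 = $92,630 − $12,238 = $80,392.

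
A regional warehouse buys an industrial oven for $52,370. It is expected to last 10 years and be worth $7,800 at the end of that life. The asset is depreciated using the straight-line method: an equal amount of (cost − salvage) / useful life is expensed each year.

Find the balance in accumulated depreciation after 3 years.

$13,371

Depreciable base = $52,370 − $7,800 = $44,570.
Annual expense = $44,570 / 10 = $4,457.
End of year 1: book value $47,913.
End of year 2: book value $43,456.
End of year 3: book value $38,999.
Accumulated through year 3 = $52,370 − $38,999 = $13,371.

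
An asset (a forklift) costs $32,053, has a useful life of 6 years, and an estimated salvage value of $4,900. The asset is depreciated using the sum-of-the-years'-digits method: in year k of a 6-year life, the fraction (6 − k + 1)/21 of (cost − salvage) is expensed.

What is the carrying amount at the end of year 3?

$12,658

Depreciable base = $32,053 − $4,900 = $27,153.
Sum of the years' digits = 6+5+4+3+2+1 = 21.
Year 1: $27,153 × 6/21 = $7,758. Book value $24,295.
Year 2: $27,153 × 5/21 = $6,465. Book value $17,830.
Year 3: $27,153 × 4/21 = $5,172. Book value $12,658.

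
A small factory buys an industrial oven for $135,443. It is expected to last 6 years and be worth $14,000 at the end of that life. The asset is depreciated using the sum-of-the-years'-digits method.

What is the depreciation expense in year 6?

Depreciable base = $135,443 − $14,000 = $121,443.
Sum of the years' digits = 6+5+4+3+2+1 = 21.
Year 1: $121,443 × 6/21 = $34,698. Book value $100,745.
Year 2: $121,443 × 5/21 = $28,915. Book value $71,830.
Year 3: $121,443 × 4/21 = $23,132. Book value $48,698.
Year 4: $121,443 × 3/21 = $17,349. Book value $31,349.
Year 5: $121,443 × 2/21 = $11,566. Book value $19,783.
Year 6: $121,443 × 1/21 = $5,783. Book value $14,000.

$5,783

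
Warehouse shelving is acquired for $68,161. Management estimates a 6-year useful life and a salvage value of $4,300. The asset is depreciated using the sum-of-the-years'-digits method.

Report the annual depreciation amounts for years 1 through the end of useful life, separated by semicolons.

$18,246; $15,205; $12,164; $9,123; $6,082; $3,041

Depreciable base = $68,161 − $4,300 = $63,861.
Sum of the years' digits = 6+5+4+3+2+1 = 21.
Year 1: $63,861 × 6/21 = $18,246. Book value $49,915.
Year 2: $63,861 × 5/21 = $15,205. Book value $34,710.
Year 3: $63,861 × 4/21 = $12,164. Book value $22,546.
Year 4: $63,861 × 3/21 = $9,123. Book value $13,423.
Year 5: $63,861 × 2/21 = $6,082. Book value $7,341.
Year 6: $63,861 × 1/21 = $3,041. Book value $4,300.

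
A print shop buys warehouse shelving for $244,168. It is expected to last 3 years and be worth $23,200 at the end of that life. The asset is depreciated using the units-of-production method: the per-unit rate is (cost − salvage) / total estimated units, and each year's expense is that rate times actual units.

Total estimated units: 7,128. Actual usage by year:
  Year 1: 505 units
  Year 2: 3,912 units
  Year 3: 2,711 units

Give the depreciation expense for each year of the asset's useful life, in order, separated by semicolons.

$15,655; $121,272; $84,041

Depreciable base = $244,168 − $23,200 = $220,968.
Rate = $220,968 / 7,128 units = $31 per unit.
Year 1: 505 × $31 = $15,655. Book value $228,513.
Year 2: 3,912 × $31 = $121,272. Book value $107,241.
Year 3: 2,711 × $31 = $84,041. Book value $23,200.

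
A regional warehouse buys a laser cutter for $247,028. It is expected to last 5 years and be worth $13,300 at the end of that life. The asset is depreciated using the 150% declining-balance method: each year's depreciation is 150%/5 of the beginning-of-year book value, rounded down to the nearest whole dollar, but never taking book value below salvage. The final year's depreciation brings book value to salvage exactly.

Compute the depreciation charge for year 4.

Depreciable base = $247,028 − $13,300 = $233,728.
Year 1: ⌊$247,028 × 150%/5⌋ = $74,108. Book value $172,920.
Year 2: ⌊$172,920 × 150%/5⌋ = $51,876. Book value $121,044.
Year 3: ⌊$121,044 × 150%/5⌋ = $36,313. Book value $84,731.
Year 4: ⌊$84,731 × 150%/5⌋ = $25,419. Book value $59,312.

$25,419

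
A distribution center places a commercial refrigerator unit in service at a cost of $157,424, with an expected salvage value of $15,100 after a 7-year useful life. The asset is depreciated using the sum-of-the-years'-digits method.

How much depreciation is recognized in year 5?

Depreciable base = $157,424 − $15,100 = $142,324.
Sum of the years' digits = 7+6+5+4+3+2+1 = 28.
Year 1: $142,324 × 7/28 = $35,581. Book value $121,843.
Year 2: $142,324 × 6/28 = $30,498. Book value $91,345.
Year 3: $142,324 × 5/28 = $25,415. Book value $65,930.
Year 4: $142,324 × 4/28 = $20,332. Book value $45,598.
Year 5: $142,324 × 3/28 = $15,249. Book value $30,349.

$15,249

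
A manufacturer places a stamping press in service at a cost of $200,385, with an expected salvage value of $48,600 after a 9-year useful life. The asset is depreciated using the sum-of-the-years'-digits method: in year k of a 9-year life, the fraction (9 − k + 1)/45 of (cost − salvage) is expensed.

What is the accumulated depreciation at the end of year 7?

$141,666

Depreciable base = $200,385 − $48,600 = $151,785.
Sum of the years' digits = 9+8+7+6+5+4+3+2+1 = 45.
Year 1: $151,785 × 9/45 = $30,357. Book value $170,028.
Year 2: $151,785 × 8/45 = $26,984. Book value $143,044.
Year 3: $151,785 × 7/45 = $23,611. Book value $119,433.
Year 4: $151,785 × 6/45 = $20,238. Book value $99,195.
Year 5: $151,785 × 5/45 = $16,865. Book value $82,330.
Year 6: $151,785 × 4/45 = $13,492. Book value $68,838.
Year 7: $151,785 × 3/45 = $10,119. Book value $58,719.
Accumulated through year 7 = $200,385 − $58,719 = $141,666.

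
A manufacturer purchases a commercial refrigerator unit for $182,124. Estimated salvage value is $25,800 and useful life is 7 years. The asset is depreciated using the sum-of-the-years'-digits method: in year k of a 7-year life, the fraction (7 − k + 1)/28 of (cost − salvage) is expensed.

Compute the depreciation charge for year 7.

$5,583

Depreciable base = $182,124 − $25,800 = $156,324.
Sum of the years' digits = 7+6+5+4+3+2+1 = 28.
Year 1: $156,324 × 7/28 = $39,081. Book value $143,043.
Year 2: $156,324 × 6/28 = $33,498. Book value $109,545.
Year 3: $156,324 × 5/28 = $27,915. Book value $81,630.
Year 4: $156,324 × 4/28 = $22,332. Book value $59,298.
Year 5: $156,324 × 3/28 = $16,749. Book value $42,549.
Year 6: $156,324 × 2/28 = $11,166. Book value $31,383.
Year 7: $156,324 × 1/28 = $5,583. Book value $25,800.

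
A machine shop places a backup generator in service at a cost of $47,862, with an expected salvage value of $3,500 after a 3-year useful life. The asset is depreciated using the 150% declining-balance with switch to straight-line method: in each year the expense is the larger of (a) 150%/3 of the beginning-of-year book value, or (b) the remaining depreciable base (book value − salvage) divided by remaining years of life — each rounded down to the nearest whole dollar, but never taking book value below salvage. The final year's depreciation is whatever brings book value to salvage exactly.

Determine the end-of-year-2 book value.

Depreciable base = $47,862 − $3,500 = $44,362.
Year 1: DB = ⌊$47,862 × 150%/3⌋ = $23,931; SL = ⌊$44,362/3⌋ = $14,787 → take DB $23,931. Book value $23,931.
Year 2: DB = ⌊$23,931 × 150%/3⌋ = $11,965; SL = ⌊$20,431/2⌋ = $10,215 → take DB $11,965. Book value $11,966.

$11,966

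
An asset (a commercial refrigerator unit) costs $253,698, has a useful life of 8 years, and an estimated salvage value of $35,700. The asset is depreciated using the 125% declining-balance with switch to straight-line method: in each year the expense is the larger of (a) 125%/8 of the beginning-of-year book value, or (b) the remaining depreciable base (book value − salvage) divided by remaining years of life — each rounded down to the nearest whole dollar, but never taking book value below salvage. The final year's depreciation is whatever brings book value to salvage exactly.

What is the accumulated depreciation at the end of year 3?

$101,306

Depreciable base = $253,698 − $35,700 = $217,998.
Year 1: DB = ⌊$253,698 × 125%/8⌋ = $39,640; SL = ⌊$217,998/8⌋ = $27,249 → take DB $39,640. Book value $214,058.
Year 2: DB = ⌊$214,058 × 125%/8⌋ = $33,446; SL = ⌊$178,358/7⌋ = $25,479 → take DB $33,446. Book value $180,612.
Year 3: DB = ⌊$180,612 × 125%/8⌋ = $28,220; SL = ⌊$144,912/6⌋ = $24,152 → take DB $28,220. Book value $152,392.
Accumulated through year 3 = $253,698 − $152,392 = $101,306.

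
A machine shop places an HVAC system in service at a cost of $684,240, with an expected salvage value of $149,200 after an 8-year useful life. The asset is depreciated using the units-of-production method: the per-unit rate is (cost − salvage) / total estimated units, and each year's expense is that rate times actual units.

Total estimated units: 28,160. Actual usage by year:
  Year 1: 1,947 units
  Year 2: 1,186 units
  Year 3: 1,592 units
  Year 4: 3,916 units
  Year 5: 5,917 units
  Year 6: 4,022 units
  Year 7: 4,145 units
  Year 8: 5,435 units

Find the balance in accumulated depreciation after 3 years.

Depreciable base = $684,240 − $149,200 = $535,040.
Rate = $535,040 / 28,160 units = $19 per unit.
Year 1: 1,947 × $19 = $36,993. Book value $647,247.
Year 2: 1,186 × $19 = $22,534. Book value $624,713.
Year 3: 1,592 × $19 = $30,248. Book value $594,465.
Accumulated through year 3 = $684,240 − $594,465 = $89,775.

$89,775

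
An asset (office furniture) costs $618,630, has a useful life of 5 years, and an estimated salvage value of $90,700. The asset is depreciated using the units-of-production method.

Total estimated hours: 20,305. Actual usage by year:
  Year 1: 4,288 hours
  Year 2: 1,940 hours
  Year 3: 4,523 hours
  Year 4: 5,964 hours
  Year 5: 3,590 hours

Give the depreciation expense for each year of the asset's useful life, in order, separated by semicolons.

Depreciable base = $618,630 − $90,700 = $527,930.
Rate = $527,930 / 20,305 hours = $26 per hour.
Year 1: 4,288 × $26 = $111,488. Book value $507,142.
Year 2: 1,940 × $26 = $50,440. Book value $456,702.
Year 3: 4,523 × $26 = $117,598. Book value $339,104.
Year 4: 5,964 × $26 = $155,064. Book value $184,040.
Year 5: 3,590 × $26 = $93,340. Book value $90,700.

$111,488; $50,440; $117,598; $155,064; $93,340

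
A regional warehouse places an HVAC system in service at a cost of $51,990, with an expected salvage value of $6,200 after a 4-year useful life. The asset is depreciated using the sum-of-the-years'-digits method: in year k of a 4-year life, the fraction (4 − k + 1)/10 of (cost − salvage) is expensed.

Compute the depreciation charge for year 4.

Depreciable base = $51,990 − $6,200 = $45,790.
Sum of the years' digits = 4+3+2+1 = 10.
Year 1: $45,790 × 4/10 = $18,316. Book value $33,674.
Year 2: $45,790 × 3/10 = $13,737. Book value $19,937.
Year 3: $45,790 × 2/10 = $9,158. Book value $10,779.
Year 4: $45,790 × 1/10 = $4,579. Book value $6,200.

$4,579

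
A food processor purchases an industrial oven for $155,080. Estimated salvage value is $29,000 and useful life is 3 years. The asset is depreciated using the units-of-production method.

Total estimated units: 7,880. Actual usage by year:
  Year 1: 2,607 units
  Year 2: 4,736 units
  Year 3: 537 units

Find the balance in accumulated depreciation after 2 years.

Depreciable base = $155,080 − $29,000 = $126,080.
Rate = $126,080 / 7,880 units = $16 per unit.
Year 1: 2,607 × $16 = $41,712. Book value $113,368.
Year 2: 4,736 × $16 = $75,776. Book value $37,592.
Accumulated through year 2 = $155,080 − $37,592 = $117,488.

$117,488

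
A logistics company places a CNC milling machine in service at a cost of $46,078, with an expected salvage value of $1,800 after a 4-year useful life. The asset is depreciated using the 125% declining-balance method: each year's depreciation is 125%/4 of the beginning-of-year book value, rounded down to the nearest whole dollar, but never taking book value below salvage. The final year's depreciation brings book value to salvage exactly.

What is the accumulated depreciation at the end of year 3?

Depreciable base = $46,078 − $1,800 = $44,278.
Year 1: ⌊$46,078 × 125%/4⌋ = $14,399. Book value $31,679.
Year 2: ⌊$31,679 × 125%/4⌋ = $9,899. Book value $21,780.
Year 3: ⌊$21,780 × 125%/4⌋ = $6,806. Book value $14,974.
Accumulated through year 3 = $46,078 − $14,974 = $31,104.

$31,104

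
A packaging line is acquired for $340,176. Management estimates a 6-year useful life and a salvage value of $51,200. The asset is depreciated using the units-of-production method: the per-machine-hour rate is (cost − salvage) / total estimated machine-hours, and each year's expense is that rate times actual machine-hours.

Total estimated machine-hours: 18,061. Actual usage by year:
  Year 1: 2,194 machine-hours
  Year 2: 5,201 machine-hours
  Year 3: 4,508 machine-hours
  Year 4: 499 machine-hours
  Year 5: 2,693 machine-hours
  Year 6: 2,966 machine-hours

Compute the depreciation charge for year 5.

Depreciable base = $340,176 − $51,200 = $288,976.
Rate = $288,976 / 18,061 machine-hours = $16 per machine-hour.
Year 1: 2,194 × $16 = $35,104. Book value $305,072.
Year 2: 5,201 × $16 = $83,216. Book value $221,856.
Year 3: 4,508 × $16 = $72,128. Book value $149,728.
Year 4: 499 × $16 = $7,984. Book value $141,744.
Year 5: 2,693 × $16 = $43,088. Book value $98,656.

$43,088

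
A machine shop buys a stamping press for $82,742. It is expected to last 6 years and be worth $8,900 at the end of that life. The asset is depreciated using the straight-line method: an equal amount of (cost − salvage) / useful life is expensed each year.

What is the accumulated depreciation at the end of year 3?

$36,921

Depreciable base = $82,742 − $8,900 = $73,842.
Annual expense = $73,842 / 6 = $12,307.
End of year 1: book value $70,435.
End of year 2: book value $58,128.
End of year 3: book value $45,821.
Accumulated through year 3 = $82,742 − $45,821 = $36,921.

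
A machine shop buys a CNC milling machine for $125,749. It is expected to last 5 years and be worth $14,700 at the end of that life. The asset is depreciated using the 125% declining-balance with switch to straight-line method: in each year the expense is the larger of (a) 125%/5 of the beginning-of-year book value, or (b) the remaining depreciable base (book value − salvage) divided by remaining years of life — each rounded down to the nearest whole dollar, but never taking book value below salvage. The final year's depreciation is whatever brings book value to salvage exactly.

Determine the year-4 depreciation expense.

$18,678

Depreciable base = $125,749 − $14,700 = $111,049.
Year 1: DB = ⌊$125,749 × 125%/5⌋ = $31,437; SL = ⌊$111,049/5⌋ = $22,209 → take DB $31,437. Book value $94,312.
Year 2: DB = ⌊$94,312 × 125%/5⌋ = $23,578; SL = ⌊$79,612/4⌋ = $19,903 → take DB $23,578. Book value $70,734.
Year 3: DB = ⌊$70,734 × 125%/5⌋ = $17,683; SL = ⌊$56,034/3⌋ = $18,678 → take SL $18,678. Book value $52,056.
Year 4: DB = ⌊$52,056 × 125%/5⌋ = $13,014; SL = ⌊$37,356/2⌋ = $18,678 → take SL $18,678. Book value $33,378.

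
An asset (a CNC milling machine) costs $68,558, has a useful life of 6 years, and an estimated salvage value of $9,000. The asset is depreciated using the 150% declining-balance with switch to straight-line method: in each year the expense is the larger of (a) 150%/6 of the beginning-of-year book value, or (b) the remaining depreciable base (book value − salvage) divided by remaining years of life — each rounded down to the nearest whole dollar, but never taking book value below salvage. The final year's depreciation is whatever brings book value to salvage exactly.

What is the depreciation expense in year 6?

$6,347

Depreciable base = $68,558 − $9,000 = $59,558.
Year 1: DB = ⌊$68,558 × 150%/6⌋ = $17,139; SL = ⌊$59,558/6⌋ = $9,926 → take DB $17,139. Book value $51,419.
Year 2: DB = ⌊$51,419 × 150%/6⌋ = $12,854; SL = ⌊$42,419/5⌋ = $8,483 → take DB $12,854. Book value $38,565.
Year 3: DB = ⌊$38,565 × 150%/6⌋ = $9,641; SL = ⌊$29,565/4⌋ = $7,391 → take DB $9,641. Book value $28,924.
Year 4: DB = ⌊$28,924 × 150%/6⌋ = $7,231; SL = ⌊$19,924/3⌋ = $6,641 → take DB $7,231. Book value $21,693.
Year 5: DB = ⌊$21,693 × 150%/6⌋ = $5,423; SL = ⌊$12,693/2⌋ = $6,346 → take SL $6,346. Book value $15,347.
Year 6 (final): $15,347 − $9,000 = $6,347. Book value $9,000.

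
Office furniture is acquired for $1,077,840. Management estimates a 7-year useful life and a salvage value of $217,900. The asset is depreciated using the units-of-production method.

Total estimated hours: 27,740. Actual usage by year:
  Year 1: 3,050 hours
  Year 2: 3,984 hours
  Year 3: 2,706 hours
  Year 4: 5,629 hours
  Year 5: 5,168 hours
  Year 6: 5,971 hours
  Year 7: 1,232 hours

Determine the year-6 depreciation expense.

Depreciable base = $1,077,840 − $217,900 = $859,940.
Rate = $859,940 / 27,740 hours = $31 per hour.
Year 1: 3,050 × $31 = $94,550. Book value $983,290.
Year 2: 3,984 × $31 = $123,504. Book value $859,786.
Year 3: 2,706 × $31 = $83,886. Book value $775,900.
Year 4: 5,629 × $31 = $174,499. Book value $601,401.
Year 5: 5,168 × $31 = $160,208. Book value $441,193.
Year 6: 5,971 × $31 = $185,101. Book value $256,092.

$185,101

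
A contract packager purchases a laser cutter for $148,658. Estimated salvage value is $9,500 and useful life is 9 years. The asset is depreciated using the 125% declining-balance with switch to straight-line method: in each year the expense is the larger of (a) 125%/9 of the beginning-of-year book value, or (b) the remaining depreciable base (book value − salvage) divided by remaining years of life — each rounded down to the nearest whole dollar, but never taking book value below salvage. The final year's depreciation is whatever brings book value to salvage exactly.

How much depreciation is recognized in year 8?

$14,237

Depreciable base = $148,658 − $9,500 = $139,158.
Year 1: DB = ⌊$148,658 × 125%/9⌋ = $20,646; SL = ⌊$139,158/9⌋ = $15,462 → take DB $20,646. Book value $128,012.
Year 2: DB = ⌊$128,012 × 125%/9⌋ = $17,779; SL = ⌊$118,512/8⌋ = $14,814 → take DB $17,779. Book value $110,233.
Year 3: DB = ⌊$110,233 × 125%/9⌋ = $15,310; SL = ⌊$100,733/7⌋ = $14,390 → take DB $15,310. Book value $94,923.
Year 4: DB = ⌊$94,923 × 125%/9⌋ = $13,183; SL = ⌊$85,423/6⌋ = $14,237 → take SL $14,237. Book value $80,686.
Year 5: DB = ⌊$80,686 × 125%/9⌋ = $11,206; SL = ⌊$71,186/5⌋ = $14,237 → take SL $14,237. Book value $66,449.
Year 6: DB = ⌊$66,449 × 125%/9⌋ = $9,229; SL = ⌊$56,949/4⌋ = $14,237 → take SL $14,237. Book value $52,212.
Year 7: DB = ⌊$52,212 × 125%/9⌋ = $7,251; SL = ⌊$42,712/3⌋ = $14,237 → take SL $14,237. Book value $37,975.
Year 8: DB = ⌊$37,975 × 125%/9⌋ = $5,274; SL = ⌊$28,475/2⌋ = $14,237 → take SL $14,237. Book value $23,738.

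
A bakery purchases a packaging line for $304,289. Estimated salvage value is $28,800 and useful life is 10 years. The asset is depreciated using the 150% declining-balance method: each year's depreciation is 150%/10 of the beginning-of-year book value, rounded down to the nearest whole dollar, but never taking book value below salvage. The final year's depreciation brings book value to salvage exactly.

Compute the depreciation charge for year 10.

$41,682

Depreciable base = $304,289 − $28,800 = $275,489.
Year 1: ⌊$304,289 × 150%/10⌋ = $45,643. Book value $258,646.
Year 2: ⌊$258,646 × 150%/10⌋ = $38,796. Book value $219,850.
Year 3: ⌊$219,850 × 150%/10⌋ = $32,977. Book value $186,873.
Year 4: ⌊$186,873 × 150%/10⌋ = $28,030. Book value $158,843.
Year 5: ⌊$158,843 × 150%/10⌋ = $23,826. Book value $135,017.
Year 6: ⌊$135,017 × 150%/10⌋ = $20,252. Book value $114,765.
Year 7: ⌊$114,765 × 150%/10⌋ = $17,214. Book value $97,551.
Year 8: ⌊$97,551 × 150%/10⌋ = $14,632. Book value $82,919.
Year 9: ⌊$82,919 × 150%/10⌋ = $12,437. Book value $70,482.
Year 10 (final): $70,482 − $28,800 = $41,682. Book value $28,800.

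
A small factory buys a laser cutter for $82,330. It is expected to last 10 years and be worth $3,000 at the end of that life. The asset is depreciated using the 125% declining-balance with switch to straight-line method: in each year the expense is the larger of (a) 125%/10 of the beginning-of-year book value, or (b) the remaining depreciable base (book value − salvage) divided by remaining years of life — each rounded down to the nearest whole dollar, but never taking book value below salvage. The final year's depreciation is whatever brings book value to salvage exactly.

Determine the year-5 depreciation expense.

$7,451

Depreciable base = $82,330 − $3,000 = $79,330.
Year 1: DB = ⌊$82,330 × 125%/10⌋ = $10,291; SL = ⌊$79,330/10⌋ = $7,933 → take DB $10,291. Book value $72,039.
Year 2: DB = ⌊$72,039 × 125%/10⌋ = $9,004; SL = ⌊$69,039/9⌋ = $7,671 → take DB $9,004. Book value $63,035.
Year 3: DB = ⌊$63,035 × 125%/10⌋ = $7,879; SL = ⌊$60,035/8⌋ = $7,504 → take DB $7,879. Book value $55,156.
Year 4: DB = ⌊$55,156 × 125%/10⌋ = $6,894; SL = ⌊$52,156/7⌋ = $7,450 → take SL $7,450. Book value $47,706.
Year 5: DB = ⌊$47,706 × 125%/10⌋ = $5,963; SL = ⌊$44,706/6⌋ = $7,451 → take SL $7,451. Book value $40,255.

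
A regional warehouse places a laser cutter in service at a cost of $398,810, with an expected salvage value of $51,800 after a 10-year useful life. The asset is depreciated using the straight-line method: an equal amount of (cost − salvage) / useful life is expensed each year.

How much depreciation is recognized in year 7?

Depreciable base = $398,810 − $51,800 = $347,010.
Annual expense = $347,010 / 10 = $34,701.

$34,701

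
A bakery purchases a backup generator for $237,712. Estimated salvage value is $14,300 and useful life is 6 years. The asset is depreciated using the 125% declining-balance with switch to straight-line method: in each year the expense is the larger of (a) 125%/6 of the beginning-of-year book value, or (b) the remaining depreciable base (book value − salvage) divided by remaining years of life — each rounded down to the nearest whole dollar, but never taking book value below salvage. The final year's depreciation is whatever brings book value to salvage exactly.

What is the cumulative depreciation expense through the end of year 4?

$156,070

Depreciable base = $237,712 − $14,300 = $223,412.
Year 1: DB = ⌊$237,712 × 125%/6⌋ = $49,523; SL = ⌊$223,412/6⌋ = $37,235 → take DB $49,523. Book value $188,189.
Year 2: DB = ⌊$188,189 × 125%/6⌋ = $39,206; SL = ⌊$173,889/5⌋ = $34,777 → take DB $39,206. Book value $148,983.
Year 3: DB = ⌊$148,983 × 125%/6⌋ = $31,038; SL = ⌊$134,683/4⌋ = $33,670 → take SL $33,670. Book value $115,313.
Year 4: DB = ⌊$115,313 × 125%/6⌋ = $24,023; SL = ⌊$101,013/3⌋ = $33,671 → take SL $33,671. Book value $81,642.
Accumulated through year 4 = $237,712 − $81,642 = $156,070.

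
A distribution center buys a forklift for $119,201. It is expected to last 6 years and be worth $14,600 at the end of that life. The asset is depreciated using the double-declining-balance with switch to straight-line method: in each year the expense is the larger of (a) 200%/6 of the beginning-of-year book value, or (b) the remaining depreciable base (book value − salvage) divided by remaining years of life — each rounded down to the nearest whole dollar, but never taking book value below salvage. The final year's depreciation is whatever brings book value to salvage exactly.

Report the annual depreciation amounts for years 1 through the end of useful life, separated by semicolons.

Depreciable base = $119,201 − $14,600 = $104,601.
Year 1: DB = ⌊$119,201 × 200%/6⌋ = $39,733; SL = ⌊$104,601/6⌋ = $17,433 → take DB $39,733. Book value $79,468.
Year 2: DB = ⌊$79,468 × 200%/6⌋ = $26,489; SL = ⌊$64,868/5⌋ = $12,973 → take DB $26,489. Book value $52,979.
Year 3: DB = ⌊$52,979 × 200%/6⌋ = $17,659; SL = ⌊$38,379/4⌋ = $9,594 → take DB $17,659. Book value $35,320.
Year 4: DB = ⌊$35,320 × 200%/6⌋ = $11,773; SL = ⌊$20,720/3⌋ = $6,906 → take DB $11,773. Book value $23,547.
Year 5: DB = ⌊$23,547 × 200%/6⌋ = $7,849; SL = ⌊$8,947/2⌋ = $4,473 → take DB $7,849. Book value $15,698.
Year 6 (final): $15,698 − $14,600 = $1,098. Book value $14,600.

$39,733; $26,489; $17,659; $11,773; $7,849; $1,098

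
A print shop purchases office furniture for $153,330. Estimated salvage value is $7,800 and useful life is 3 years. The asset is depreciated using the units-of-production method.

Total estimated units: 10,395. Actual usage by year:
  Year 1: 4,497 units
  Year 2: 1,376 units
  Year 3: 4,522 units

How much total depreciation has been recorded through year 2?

$82,222

Depreciable base = $153,330 − $7,800 = $145,530.
Rate = $145,530 / 10,395 units = $14 per unit.
Year 1: 4,497 × $14 = $62,958. Book value $90,372.
Year 2: 1,376 × $14 = $19,264. Book value $71,108.
Accumulated through year 2 = $153,330 − $71,108 = $82,222.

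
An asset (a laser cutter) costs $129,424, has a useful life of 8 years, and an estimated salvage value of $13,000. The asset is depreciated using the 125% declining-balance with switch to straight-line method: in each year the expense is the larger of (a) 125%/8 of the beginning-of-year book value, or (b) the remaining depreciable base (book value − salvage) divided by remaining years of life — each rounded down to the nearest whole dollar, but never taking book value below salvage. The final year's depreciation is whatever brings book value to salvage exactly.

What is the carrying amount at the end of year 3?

$77,744

Depreciable base = $129,424 − $13,000 = $116,424.
Year 1: DB = ⌊$129,424 × 125%/8⌋ = $20,222; SL = ⌊$116,424/8⌋ = $14,553 → take DB $20,222. Book value $109,202.
Year 2: DB = ⌊$109,202 × 125%/8⌋ = $17,062; SL = ⌊$96,202/7⌋ = $13,743 → take DB $17,062. Book value $92,140.
Year 3: DB = ⌊$92,140 × 125%/8⌋ = $14,396; SL = ⌊$79,140/6⌋ = $13,190 → take DB $14,396. Book value $77,744.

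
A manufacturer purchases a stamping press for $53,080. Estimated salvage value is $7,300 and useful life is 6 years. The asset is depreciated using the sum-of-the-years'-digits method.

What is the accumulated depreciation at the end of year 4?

$39,240

Depreciable base = $53,080 − $7,300 = $45,780.
Sum of the years' digits = 6+5+4+3+2+1 = 21.
Year 1: $45,780 × 6/21 = $13,080. Book value $40,000.
Year 2: $45,780 × 5/21 = $10,900. Book value $29,100.
Year 3: $45,780 × 4/21 = $8,720. Book value $20,380.
Year 4: $45,780 × 3/21 = $6,540. Book value $13,840.
Accumulated through year 4 = $53,080 − $13,840 = $39,240.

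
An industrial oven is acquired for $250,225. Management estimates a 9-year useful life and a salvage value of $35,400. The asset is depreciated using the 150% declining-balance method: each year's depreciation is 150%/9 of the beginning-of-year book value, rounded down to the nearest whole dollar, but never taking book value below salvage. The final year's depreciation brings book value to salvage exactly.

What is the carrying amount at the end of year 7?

$69,835

Depreciable base = $250,225 − $35,400 = $214,825.
Year 1: ⌊$250,225 × 150%/9⌋ = $41,704. Book value $208,521.
Year 2: ⌊$208,521 × 150%/9⌋ = $34,753. Book value $173,768.
Year 3: ⌊$173,768 × 150%/9⌋ = $28,961. Book value $144,807.
Year 4: ⌊$144,807 × 150%/9⌋ = $24,134. Book value $120,673.
Year 5: ⌊$120,673 × 150%/9⌋ = $20,112. Book value $100,561.
Year 6: ⌊$100,561 × 150%/9⌋ = $16,760. Book value $83,801.
Year 7: ⌊$83,801 × 150%/9⌋ = $13,966. Book value $69,835.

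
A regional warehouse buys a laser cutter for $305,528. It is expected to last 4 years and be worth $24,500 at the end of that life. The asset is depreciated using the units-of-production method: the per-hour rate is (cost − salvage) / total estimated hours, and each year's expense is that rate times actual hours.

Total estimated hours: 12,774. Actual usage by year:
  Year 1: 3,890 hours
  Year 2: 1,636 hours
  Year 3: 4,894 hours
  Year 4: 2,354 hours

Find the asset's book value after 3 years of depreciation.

Depreciable base = $305,528 − $24,500 = $281,028.
Rate = $281,028 / 12,774 hours = $22 per hour.
Year 1: 3,890 × $22 = $85,580. Book value $219,948.
Year 2: 1,636 × $22 = $35,992. Book value $183,956.
Year 3: 4,894 × $22 = $107,668. Book value $76,288.

$76,288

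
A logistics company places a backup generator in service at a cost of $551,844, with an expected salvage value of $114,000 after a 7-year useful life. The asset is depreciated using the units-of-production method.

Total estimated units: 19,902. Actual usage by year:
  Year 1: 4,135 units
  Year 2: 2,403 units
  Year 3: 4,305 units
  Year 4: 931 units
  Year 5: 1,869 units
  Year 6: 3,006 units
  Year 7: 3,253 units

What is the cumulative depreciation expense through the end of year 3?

$238,546

Depreciable base = $551,844 − $114,000 = $437,844.
Rate = $437,844 / 19,902 units = $22 per unit.
Year 1: 4,135 × $22 = $90,970. Book value $460,874.
Year 2: 2,403 × $22 = $52,866. Book value $408,008.
Year 3: 4,305 × $22 = $94,710. Book value $313,298.
Accumulated through year 3 = $551,844 − $313,298 = $238,546.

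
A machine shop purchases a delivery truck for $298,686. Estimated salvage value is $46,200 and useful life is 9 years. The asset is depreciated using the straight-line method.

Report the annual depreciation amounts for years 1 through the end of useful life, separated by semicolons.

Depreciable base = $298,686 − $46,200 = $252,486.
Annual expense = $252,486 / 9 = $28,054.
End of year 1: book value $270,632.
End of year 2: book value $242,578.
End of year 3: book value $214,524.
End of year 4: book value $186,470.
End of year 5: book value $158,416.
End of year 6: book value $130,362.
End of year 7: book value $102,308.
End of year 8: book value $74,254.
End of year 9: book value $46,200.

$28,054; $28,054; $28,054; $28,054; $28,054; $28,054; $28,054; $28,054; $28,054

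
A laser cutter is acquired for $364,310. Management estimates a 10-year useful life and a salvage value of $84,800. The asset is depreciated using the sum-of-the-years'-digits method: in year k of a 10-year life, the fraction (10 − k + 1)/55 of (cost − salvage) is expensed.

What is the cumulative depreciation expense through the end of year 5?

Depreciable base = $364,310 − $84,800 = $279,510.
Sum of the years' digits = 10+9+8+7+6+5+4+3+2+1 = 55.
Year 1: $279,510 × 10/55 = $50,820. Book value $313,490.
Year 2: $279,510 × 9/55 = $45,738. Book value $267,752.
Year 3: $279,510 × 8/55 = $40,656. Book value $227,096.
Year 4: $279,510 × 7/55 = $35,574. Book value $191,522.
Year 5: $279,510 × 6/55 = $30,492. Book value $161,030.
Accumulated through year 5 = $364,310 − $161,030 = $203,280.

$203,280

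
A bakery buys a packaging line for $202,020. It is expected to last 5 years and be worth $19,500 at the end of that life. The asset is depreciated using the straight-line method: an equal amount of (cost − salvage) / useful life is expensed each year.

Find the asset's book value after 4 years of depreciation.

$56,004

Depreciable base = $202,020 − $19,500 = $182,520.
Annual expense = $182,520 / 5 = $36,504.
End of year 1: book value $165,516.
End of year 2: book value $129,012.
End of year 3: book value $92,508.
End of year 4: book value $56,004.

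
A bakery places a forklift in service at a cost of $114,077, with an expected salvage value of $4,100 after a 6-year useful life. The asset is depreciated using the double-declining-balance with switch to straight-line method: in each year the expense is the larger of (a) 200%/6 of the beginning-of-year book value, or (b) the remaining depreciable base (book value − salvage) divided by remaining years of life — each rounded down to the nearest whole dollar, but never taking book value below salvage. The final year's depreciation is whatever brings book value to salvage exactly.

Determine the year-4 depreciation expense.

Depreciable base = $114,077 − $4,100 = $109,977.
Year 1: DB = ⌊$114,077 × 200%/6⌋ = $38,025; SL = ⌊$109,977/6⌋ = $18,329 → take DB $38,025. Book value $76,052.
Year 2: DB = ⌊$76,052 × 200%/6⌋ = $25,350; SL = ⌊$71,952/5⌋ = $14,390 → take DB $25,350. Book value $50,702.
Year 3: DB = ⌊$50,702 × 200%/6⌋ = $16,900; SL = ⌊$46,602/4⌋ = $11,650 → take DB $16,900. Book value $33,802.
Year 4: DB = ⌊$33,802 × 200%/6⌋ = $11,267; SL = ⌊$29,702/3⌋ = $9,900 → take DB $11,267. Book value $22,535.

$11,267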